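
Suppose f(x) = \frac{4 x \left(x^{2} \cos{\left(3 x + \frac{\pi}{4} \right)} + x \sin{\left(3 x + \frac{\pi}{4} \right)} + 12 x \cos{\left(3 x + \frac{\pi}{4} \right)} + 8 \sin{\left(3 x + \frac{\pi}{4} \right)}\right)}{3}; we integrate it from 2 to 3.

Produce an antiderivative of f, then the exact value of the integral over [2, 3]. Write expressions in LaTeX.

Antiderivative: F(x) = \frac{4 x^{3} \sin{\left(3 x + \frac{\pi}{4} \right)}}{9} + \frac{16 x^{2} \sin{\left(3 x + \frac{\pi}{4} \right)}}{3}; value = 60 \sin{\left(\frac{\pi}{4} + 9 \right)} - \frac{224 \sin{\left(\frac{\pi}{4} + 6 \right)}}{9}

f has the shape u'v + uv' for u = \frac{4 x^{3}}{9} + \frac{16 x^{2}}{3} and v = \sin{\left(3 x + \frac{\pi}{4} \right)} — it is the derivative of the product u*v.
F(x) = \frac{4 x^{3} \sin{\left(3 x + \frac{\pi}{4} \right)}}{9} + \frac{16 x^{2} \sin{\left(3 x + \frac{\pi}{4} \right)}}{3} is an antiderivative of f.
Check: d/dx[\frac{4 x^{3} \sin{\left(3 x + \frac{\pi}{4} \right)}}{9} + \frac{16 x^{2} \sin{\left(3 x + \frac{\pi}{4} \right)}}{3}] = \frac{4 x^{3} \cos{\left(3 x + \frac{\pi}{4} \right)}}{3} + \frac{4 x^{2} \sin{\left(3 x + \frac{\pi}{4} \right)}}{3} + 16 x^{2} \cos{\left(3 x + \frac{\pi}{4} \right)} + \frac{32 x \sin{\left(3 x + \frac{\pi}{4} \right)}}{3}, which equals f(x).
F(3) = 60 \sin{\left(\frac{\pi}{4} + 9 \right)}; F(2) = \frac{224 \sin{\left(\frac{\pi}{4} + 6 \right)}}{9}.
Integral = F(3) - F(2) = 60 \sin{\left(\frac{\pi}{4} + 9 \right)} - \frac{224 \sin{\left(\frac{\pi}{4} + 6 \right)}}{9}.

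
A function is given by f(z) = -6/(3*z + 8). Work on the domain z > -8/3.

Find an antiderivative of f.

Check any antiderivative F(z) by computing F'(z) and comparing it with f(z).
Check: d/dz[-2*log(3*z/2 + 4)] = -6/(3*z + 8) = f(z).

An antiderivative is F(z) = -2*log(3*z/2 + 4).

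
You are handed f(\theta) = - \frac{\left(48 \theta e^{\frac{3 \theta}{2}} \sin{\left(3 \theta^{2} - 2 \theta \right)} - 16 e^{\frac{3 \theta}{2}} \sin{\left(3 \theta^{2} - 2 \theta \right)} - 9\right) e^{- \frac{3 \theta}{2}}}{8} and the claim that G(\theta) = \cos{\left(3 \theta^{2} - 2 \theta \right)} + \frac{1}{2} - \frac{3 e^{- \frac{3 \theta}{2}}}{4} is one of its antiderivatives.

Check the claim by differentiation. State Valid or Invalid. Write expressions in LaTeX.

Valid: G'(\theta) = f(\theta).

d/d\theta[G] = \frac{\left(- 48 \theta e^{\frac{3 \theta}{2}} \sin{\left(3 \theta^{2} - 2 \theta \right)} + 16 e^{\frac{3 \theta}{2}} \sin{\left(3 \theta^{2} - 2 \theta \right)} + 9\right) e^{- \frac{3 \theta}{2}}}{8}
This equals f(\theta) exactly, so the claim holds.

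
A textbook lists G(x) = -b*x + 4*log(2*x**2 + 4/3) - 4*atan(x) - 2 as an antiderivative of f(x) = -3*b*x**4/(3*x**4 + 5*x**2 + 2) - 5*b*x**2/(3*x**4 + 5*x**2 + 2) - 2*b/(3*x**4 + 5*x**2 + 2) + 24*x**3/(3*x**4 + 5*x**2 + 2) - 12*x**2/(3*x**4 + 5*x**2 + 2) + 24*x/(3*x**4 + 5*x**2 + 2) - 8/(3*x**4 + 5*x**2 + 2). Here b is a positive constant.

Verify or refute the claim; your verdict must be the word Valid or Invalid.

Valid - the claim checks out under differentiation.

d/dx[G] = (-3*b*x**4 - 5*b*x**2 - 2*b + 24*x**3 - 12*x**2 + 24*x - 8)/(3*x**4 + 5*x**2 + 2)
This equals f(x) exactly, so the claim holds.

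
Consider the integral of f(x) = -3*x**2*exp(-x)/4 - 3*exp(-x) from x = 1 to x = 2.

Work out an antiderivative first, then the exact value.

f has the shape u'v + uv' for u = 3*x**2/4 + 3*x/2 + 9/2 and v = exp(-x) — it is the derivative of the product u*v.
F(x) = 3*(x**2 + 2*x + 6)*exp(-x)/4 is an antiderivative of f.
Check: d/dx[3*(x**2 + 2*x + 6)*exp(-x)/4] = (-3*x**2 - 12)*exp(-x)/4, which equals f(x).
F(2) = 21*exp(-2)/2; F(1) = 27*exp(-1)/4.
Integral = F(2) - F(1) = -27*exp(-1)/4 + 21*exp(-2)/2.

Antiderivative: F(x) = 3*(x**2 + 2*x + 6)*exp(-x)/4; value = -27*exp(-1)/4 + 21*exp(-2)/2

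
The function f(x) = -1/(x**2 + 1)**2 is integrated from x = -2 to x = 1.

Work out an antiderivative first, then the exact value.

A candidate is checked by its d/dx: the result must match f(x).
F(x) = -x/(2*x**2 + 2) - atan(x)/2 is an antiderivative of f.
Check: d/dx[-x/(2*x**2 + 2) - atan(x)/2] = -1/(x**4 + 2*x**2 + 1), which equals f(x).
F(1) = -pi/8 - 1/4; F(-2) = 1/5 + atan(2)/2.
Integral = F(1) - F(-2) = -atan(2)/2 - 9/20 - pi/8.

Antiderivative: F(x) = -x/(2*x**2 + 2) - atan(x)/2; value = -atan(2)/2 - 9/20 - pi/8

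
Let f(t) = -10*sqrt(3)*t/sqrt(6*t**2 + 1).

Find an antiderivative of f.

An antiderivative is F(t) = -5*sqrt(2*t**2 + 1/3).

f matches the chain-rule pattern g'(h)*h' with inner function h(t) = 2*t**2 + 1/3; substituting u = h(t) collapses the integral.
Check: d/dt[-5*sqrt(2*t**2 + 1/3)] = -10*sqrt(3)*t/sqrt(6*t**2 + 1) = f(t).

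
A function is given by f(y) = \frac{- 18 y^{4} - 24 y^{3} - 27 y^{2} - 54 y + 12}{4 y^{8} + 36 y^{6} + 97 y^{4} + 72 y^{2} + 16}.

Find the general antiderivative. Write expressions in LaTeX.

F(y) = \frac{y + 1}{\frac{2 y^{4}}{3} + 3 y^{2} + \frac{4}{3}} + C

Recognize the product-rule pattern: f = u'v + uv' with u = \frac{1}{\frac{2 y^{4}}{3} + 3 y^{2} + \frac{4}{3}}, v = y + 1, so integration by parts undoes it.
Check: d/dy[\frac{y + 1}{\frac{2 y^{4}}{3} + 3 y^{2} + \frac{4}{3}}] = \frac{- 18 y^{4} - 24 y^{3} - 27 y^{2} - 54 y + 12}{4 y^{8} + 36 y^{6} + 97 y^{4} + 72 y^{2} + 16} = f(y).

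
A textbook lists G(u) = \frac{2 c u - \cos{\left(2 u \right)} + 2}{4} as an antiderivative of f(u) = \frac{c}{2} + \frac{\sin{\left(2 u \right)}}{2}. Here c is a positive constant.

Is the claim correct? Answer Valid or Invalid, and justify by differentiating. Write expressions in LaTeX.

d/du[G] = \frac{c}{2} + \frac{\sin{\left(2 u \right)}}{2}
This equals f(u) exactly, so the claim holds.

Valid. The derivative of G reproduces f.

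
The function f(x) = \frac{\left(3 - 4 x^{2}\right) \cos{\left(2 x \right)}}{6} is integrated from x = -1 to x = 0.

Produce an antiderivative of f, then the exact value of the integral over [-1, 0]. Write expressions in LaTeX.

Antiderivative: F(x) = - \frac{x^{2} \sin{\left(2 x \right)}}{3} - \frac{x \cos{\left(2 x \right)}}{3} + \frac{5 \sin{\left(2 x \right)}}{12}; value = \frac{\sin{\left(2 \right)}}{12} - \frac{\cos{\left(2 \right)}}{3}

Check any antiderivative F(x) by computing F'(x) and comparing it with f(x).
F(x) = - \frac{x^{2} \sin{\left(2 x \right)}}{3} - \frac{x \cos{\left(2 x \right)}}{3} + \frac{5 \sin{\left(2 x \right)}}{12} is an antiderivative of f.
Check: d/dx[- \frac{x^{2} \sin{\left(2 x \right)}}{3} - \frac{x \cos{\left(2 x \right)}}{3} + \frac{5 \sin{\left(2 x \right)}}{12}] = - \frac{2 x^{2} \cos{\left(2 x \right)}}{3} + \frac{\cos{\left(2 x \right)}}{2}, which equals f(x).
F(0) = 0; F(-1) = \frac{\cos{\left(2 \right)}}{3} - \frac{\sin{\left(2 \right)}}{12}.
Integral = F(0) - F(-1) = \frac{\sin{\left(2 \right)}}{12} - \frac{\cos{\left(2 \right)}}{3}.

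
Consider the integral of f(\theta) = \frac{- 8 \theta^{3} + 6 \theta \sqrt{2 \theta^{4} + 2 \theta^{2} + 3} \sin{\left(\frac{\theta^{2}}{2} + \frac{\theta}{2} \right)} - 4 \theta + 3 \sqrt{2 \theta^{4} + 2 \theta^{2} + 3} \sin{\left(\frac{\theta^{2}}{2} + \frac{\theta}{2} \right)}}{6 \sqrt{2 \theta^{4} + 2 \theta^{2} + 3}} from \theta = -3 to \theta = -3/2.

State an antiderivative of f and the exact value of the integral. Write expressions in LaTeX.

Differentiate the proposed F(\theta) back; it has to land on f(\theta) exactly.
F(\theta) = - \frac{\sqrt{2 \theta^{4} + 2 \theta^{2} + 3}}{3} - \cos{\left(\frac{\theta^{2}}{2} + \frac{\theta}{2} \right)} is an antiderivative of f.
Check: d/d\theta[- \frac{\sqrt{2 \theta^{4} + 2 \theta^{2} + 3}}{3} - \cos{\left(\frac{\theta^{2}}{2} + \frac{\theta}{2} \right)}] = \frac{- 8 \theta^{3} + 6 \theta \sqrt{2 \theta^{4} + 2 \theta^{2} + 3} \sin{\left(\frac{\theta^{2}}{2} + \frac{\theta}{2} \right)} - 4 \theta + 3 \sqrt{2 \theta^{4} + 2 \theta^{2} + 3} \sin{\left(\frac{\theta^{2}}{2} + \frac{\theta}{2} \right)}}{6 \sqrt{2 \theta^{4} + 2 \theta^{2} + 3}} = f(\theta).
F(-3/2) = - \frac{\sqrt{282}}{12} - \cos{\left(\frac{3}{8} \right)}; F(-3) = - \frac{\sqrt{183}}{3} - \cos{\left(3 \right)}.
Integral = F(-3/2) - F(-3) = - \frac{\sqrt{282}}{12} + \cos{\left(3 \right)} - \cos{\left(\frac{3}{8} \right)} + \frac{\sqrt{183}}{3}.

Antiderivative: F(\theta) = - \frac{\sqrt{2 \theta^{4} + 2 \theta^{2} + 3}}{3} - \cos{\left(\frac{\theta^{2}}{2} + \frac{\theta}{2} \right)}; value = - \frac{\sqrt{282}}{12} + \cos{\left(3 \right)} - \cos{\left(\frac{3}{8} \right)} + \frac{\sqrt{183}}{3}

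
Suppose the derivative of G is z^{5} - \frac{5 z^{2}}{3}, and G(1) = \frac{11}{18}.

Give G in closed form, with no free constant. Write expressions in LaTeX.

G(z) = \frac{3 z^{6} - 10 z^{3} + 18}{18}

Integrate term by term and add the pieces.
A general antiderivative is \frac{z^{6}}{6} - \frac{5 z^{3}}{9} + C.
The condition gives C = \frac{11}{18} - (- \frac{7}{18}) = 1.
So G(z) = \frac{3 z^{6} - 10 z^{3} + 18}{18}.
Check: d/dz[\frac{3 z^{6} - 10 z^{3} + 18}{18}] = z^{5} - \frac{5 z^{2}}{3} = G'(z).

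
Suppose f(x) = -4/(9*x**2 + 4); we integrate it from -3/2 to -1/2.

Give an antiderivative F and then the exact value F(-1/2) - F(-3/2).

Antiderivative: F(x) = -2*atan(3*x/2)/3; value = -2*atan(9/4)/3 + 2*atan(3/4)/3

An antiderivative F(x) passes only if d/dx[F] lands on f(x) exactly.
F(x) = -2*atan(3*x/2)/3 is an antiderivative of f.
Check: d/dx[-2*atan(3*x/2)/3] = -4/(9*x**2 + 4) = f(x).
F(-1/2) = 2*atan(3/4)/3; F(-3/2) = 2*atan(9/4)/3.
Integral = F(-1/2) - F(-3/2) = -2*atan(9/4)/3 + 2*atan(3/4)/3.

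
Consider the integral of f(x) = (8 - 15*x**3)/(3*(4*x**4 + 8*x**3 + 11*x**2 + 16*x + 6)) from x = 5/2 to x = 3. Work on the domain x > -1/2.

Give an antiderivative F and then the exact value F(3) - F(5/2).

Factor the denominator (3*(2*x + 1)*(2*x + 3)*(x**2 + 2)) and decompose: f = -2*(107*x - 220)/(459*(x**2 + 2)) - 469/(204*(2*x + 3)) + 79/(108*(2*x + 1)); each piece integrates to a log, atan, or power term.
F(x) = 79*log(x + 1/2)/216 - 469*log(x + 3/2)/408 - 107*log(x**2 + 2)/459 + 220*sqrt(2)*atan(sqrt(2)*x/2)/459 is an antiderivative of f.
Check: d/dx[79*log(x + 1/2)/216 - 469*log(x + 3/2)/408 - 107*log(x**2 + 2)/459 + 220*sqrt(2)*atan(sqrt(2)*x/2)/459] = (8 - 15*x**3)/(12*x**4 + 24*x**3 + 33*x**2 + 48*x + 18), which equals f(x).
F(3) = -469*log(9/2)/408 - 107*log(11)/459 + 79*log(7/2)/216 + 220*sqrt(2)*atan(3*sqrt(2)/2)/459; F(5/2) = -469*log(4)/408 - 107*log(33/4)/459 + 79*log(3)/216 + 220*sqrt(2)*atan(5*sqrt(2)/4)/459.
Integral = F(3) - F(5/2) = -469*log(9/2)/408 - 220*sqrt(2)*atan(5*sqrt(2)/4)/459 - 107*log(11)/459 - 79*log(3)/216 + 79*log(7/2)/216 + 107*log(33/4)/459 + 220*sqrt(2)*atan(3*sqrt(2)/2)/459 + 469*log(4)/408.

Antiderivative: F(x) = 79*log(x + 1/2)/216 - 469*log(x + 3/2)/408 - 107*log(x**2 + 2)/459 + 220*sqrt(2)*atan(sqrt(2)*x/2)/459; value = -469*log(9/2)/408 - 220*sqrt(2)*atan(5*sqrt(2)/4)/459 - 107*log(11)/459 - 79*log(3)/216 + 79*log(7/2)/216 + 107*log(33/4)/459 + 220*sqrt(2)*atan(3*sqrt(2)/2)/459 + 469*log(4)/408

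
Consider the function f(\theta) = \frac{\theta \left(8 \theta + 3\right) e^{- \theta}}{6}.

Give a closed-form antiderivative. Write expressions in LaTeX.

f has the shape u'v + uv' for u = - \frac{4 \theta^{2}}{3} - \frac{19 \theta}{6} - \frac{19}{6} and v = e^{- \theta} — it is the derivative of the product u*v.
Check: d/d\theta[\frac{\left(- 8 \theta^{2} - 19 \theta - 19\right) e^{- \theta}}{6}] = \frac{\left(8 \theta^{2} + 3 \theta\right) e^{- \theta}}{6}, which equals f(\theta).

An antiderivative is F(\theta) = \frac{\left(- 8 \theta^{2} - 19 \theta - 19\right) e^{- \theta}}{6}.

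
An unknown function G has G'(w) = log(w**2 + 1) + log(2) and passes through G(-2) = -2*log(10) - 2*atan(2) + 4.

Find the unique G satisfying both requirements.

G(w) = w*log(2*w**2 + 2) - 2*w + 2*atan(w)

Differentiate the proposed G(w) back; it has to land on the given G'(w).
A general antiderivative is w*log(2*w**2 + 2) - 2*w + 2*atan(w) + C.
The condition gives C = -2*log(10) - 2*atan(2) + 4 - (-2*log(10) - 2*atan(2) + 4) = 0.
So G(w) = w*log(2*w**2 + 2) - 2*w + 2*atan(w).
Check: d/dw[w*log(2*w**2 + 2) - 2*w + 2*atan(w)] = log(w**2 + 1) + log(2) = G'(w).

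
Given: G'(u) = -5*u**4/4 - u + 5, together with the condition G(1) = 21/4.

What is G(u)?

The integrand splits into summands that can be handled one at a time.
A general antiderivative is -u**5/4 - u**2/2 + 5*u + C.
The condition gives C = 21/4 - (17/4) = 1.
So G(u) = -u**5/4 - u**2/2 + 5*u + 1.
Check: d/du[-u**5/4 - u**2/2 + 5*u + 1] = -5*u**4/4 - u + 5 = G'(u).

G(u) = -u**5/4 - u**2/2 + 5*u + 1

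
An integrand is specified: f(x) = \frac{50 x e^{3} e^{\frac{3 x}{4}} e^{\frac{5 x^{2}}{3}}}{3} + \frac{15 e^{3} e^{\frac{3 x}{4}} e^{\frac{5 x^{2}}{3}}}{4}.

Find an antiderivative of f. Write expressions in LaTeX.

f matches the chain-rule pattern g'(h)*h' with inner function h(x) = \frac{5 x^{2}}{3} + \frac{3 x}{4} + 3; substituting u = h(x) collapses the integral.
Check: d/dx[5 e^{\frac{5 x^{2}}{3} + \frac{3 x}{4} + 3}] = \frac{50 x e^{3} e^{\frac{3 x}{4}} e^{\frac{5 x^{2}}{3}}}{3} + \frac{15 e^{3} e^{\frac{3 x}{4}} e^{\frac{5 x^{2}}{3}}}{4} = f(x).

An antiderivative is F(x) = 5 e^{\frac{5 x^{2}}{3} + \frac{3 x}{4} + 3}.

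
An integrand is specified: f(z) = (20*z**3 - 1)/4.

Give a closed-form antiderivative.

An antiderivative is F(z) = (5*z**4 - z + 8)/4.

Recover f(z) by differentiating a candidate F(z); any mismatch rules it out.
Check: d/dz[(5*z**4 - z + 8)/4] = 5*z**3 - 1/4, which equals f(z).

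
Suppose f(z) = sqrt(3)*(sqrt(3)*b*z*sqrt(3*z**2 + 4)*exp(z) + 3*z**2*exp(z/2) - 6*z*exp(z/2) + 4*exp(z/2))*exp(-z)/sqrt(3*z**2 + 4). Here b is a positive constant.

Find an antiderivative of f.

An antiderivative is F(z) = 3*b*z**2/2 - 6*sqrt(z**2 + 4/3)*exp(-z/2).

A candidate is checked by its d/dz: the result must match f(z).
Check: d/dz[3*b*z**2/2 - 6*sqrt(z**2 + 4/3)*exp(-z/2)] = sqrt(3)*(3*sqrt(3)*b*z*sqrt(3*z**2 + 4)*exp(z) + 9*z**2*exp(z/2) - 18*z*exp(z/2) + 12*exp(z/2))*exp(-z)/(3*sqrt(3*z**2 + 4)), which equals f(z).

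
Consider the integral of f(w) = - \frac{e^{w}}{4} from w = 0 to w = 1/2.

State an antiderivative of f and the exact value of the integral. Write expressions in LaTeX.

Antiderivative: F(w) = - \frac{e^{w}}{4}; value = \frac{1}{4} - \frac{e^{\frac{1}{2}}}{4}

Since d/dw undoes antidifferentiation here, F'(w) = f(w) is required of F(w).
F(w) = - \frac{e^{w}}{4} is an antiderivative of f.
Check: d/dw[- \frac{e^{w}}{4}] = - \frac{e^{w}}{4} = f(w).
F(1/2) = - \frac{e^{\frac{1}{2}}}{4}; F(0) = - \frac{1}{4}.
Integral = F(1/2) - F(0) = \frac{1}{4} - \frac{e^{\frac{1}{2}}}{4}.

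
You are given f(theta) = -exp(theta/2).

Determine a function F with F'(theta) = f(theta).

An antiderivative is F(theta) = -2*exp(theta/2).

Since d/dtheta undoes antidifferentiation here, F'(theta) = f(theta) is required of F(theta).
Check: d/dtheta[-2*exp(theta/2)] = -exp(theta/2) = f(theta).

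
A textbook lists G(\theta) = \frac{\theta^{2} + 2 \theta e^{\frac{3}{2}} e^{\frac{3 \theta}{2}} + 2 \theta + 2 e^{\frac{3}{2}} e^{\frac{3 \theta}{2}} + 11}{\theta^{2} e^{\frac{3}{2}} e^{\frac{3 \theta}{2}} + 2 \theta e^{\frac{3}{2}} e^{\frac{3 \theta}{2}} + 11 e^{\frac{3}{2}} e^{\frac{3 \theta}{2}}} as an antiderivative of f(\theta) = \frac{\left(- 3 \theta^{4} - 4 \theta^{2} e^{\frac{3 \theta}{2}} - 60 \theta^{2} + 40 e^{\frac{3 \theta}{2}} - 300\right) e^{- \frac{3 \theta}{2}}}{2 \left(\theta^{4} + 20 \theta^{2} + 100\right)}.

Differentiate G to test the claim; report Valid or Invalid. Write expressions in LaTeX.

Invalid: d/d\theta[G] - f = \frac{- 3 \theta^{8} e^{\frac{3 \theta}{2}} + 3 \theta^{8} e^{\frac{3}{2}} e^{\frac{3 \theta}{2}} - 12 \theta^{7} e^{\frac{3 \theta}{2}} + 12 \theta^{7} e^{\frac{3}{2}} e^{\frac{3 \theta}{2}} - 138 \theta^{6} e^{\frac{3 \theta}{2}} + 138 \theta^{6} e^{\frac{3}{2}} e^{\frac{3 \theta}{2}} - 372 \theta^{5} e^{\frac{3 \theta}{2}} + 372 \theta^{5} e^{\frac{3}{2}} e^{\frac{3 \theta}{2}} + 8 \theta^{5} e^{\frac{3}{2}} e^{3 \theta} - 2223 \theta^{4} e^{\frac{3 \theta}{2}} + 2223 \theta^{4} e^{\frac{3}{2}} e^{\frac{3 \theta}{2}} + 20 \theta^{4} e^{\frac{3}{2}} e^{3 \theta} - 3840 \theta^{3} e^{\frac{3 \theta}{2}} + 3840 \theta^{3} e^{\frac{3}{2}} e^{\frac{3 \theta}{2}} - 144 \theta^{3} e^{\frac{3}{2}} e^{3 \theta} - 15060 \theta^{2} e^{\frac{3 \theta}{2}} + 15060 \theta^{2} e^{\frac{3}{2}} e^{\frac{3 \theta}{2}} - 236 \theta^{2} e^{\frac{3}{2}} e^{3 \theta} - 13200 \theta e^{\frac{3 \theta}{2}} + 13200 \theta e^{\frac{3}{2}} e^{\frac{3 \theta}{2}} - 2560 \theta e^{\frac{3}{2}} e^{3 \theta} - 36300 e^{\frac{3 \theta}{2}} + 36300 e^{\frac{3}{2}} e^{\frac{3 \theta}{2}} - 1240 e^{\frac{3}{2}} e^{3 \theta}}{2 \theta^{8} e^{\frac{3}{2}} e^{3 \theta} + 8 \theta^{7} e^{\frac{3}{2}} e^{3 \theta} + 92 \theta^{6} e^{\frac{3}{2}} e^{3 \theta} + 248 \theta^{5} e^{\frac{3}{2}} e^{3 \theta} + 1482 \theta^{4} e^{\frac{3}{2}} e^{3 \theta} + 2560 \theta^{3} e^{\frac{3}{2}} e^{3 \theta} + 10040 \theta^{2} e^{\frac{3}{2}} e^{3 \theta} + 8800 \theta e^{\frac{3}{2}} e^{3 \theta} + 24200 e^{\frac{3}{2}} e^{3 \theta}}, which is not 0.

d/d\theta[G] = \frac{- 3 \theta^{4} - 12 \theta^{3} - 4 \theta^{2} e^{\frac{3}{2}} e^{\frac{3 \theta}{2}} - 78 \theta^{2} - 8 \theta e^{\frac{3}{2}} e^{\frac{3 \theta}{2}} - 132 \theta + 36 e^{\frac{3}{2}} e^{\frac{3 \theta}{2}} - 363}{2 \theta^{4} e^{\frac{3}{2}} e^{\frac{3 \theta}{2}} + 8 \theta^{3} e^{\frac{3}{2}} e^{\frac{3 \theta}{2}} + 52 \theta^{2} e^{\frac{3}{2}} e^{\frac{3 \theta}{2}} + 88 \theta e^{\frac{3}{2}} e^{\frac{3 \theta}{2}} + 242 e^{\frac{3}{2}} e^{\frac{3 \theta}{2}}}
d/d\theta[G] - f(\theta) = \frac{- 3 \theta^{8} e^{\frac{3 \theta}{2}} + 3 \theta^{8} e^{\frac{3}{2}} e^{\frac{3 \theta}{2}} - 12 \theta^{7} e^{\frac{3 \theta}{2}} + 12 \theta^{7} e^{\frac{3}{2}} e^{\frac{3 \theta}{2}} - 138 \theta^{6} e^{\frac{3 \theta}{2}} + 138 \theta^{6} e^{\frac{3}{2}} e^{\frac{3 \theta}{2}} - 372 \theta^{5} e^{\frac{3 \theta}{2}} + 372 \theta^{5} e^{\frac{3}{2}} e^{\frac{3 \theta}{2}} + 8 \theta^{5} e^{\frac{3}{2}} e^{3 \theta} - 2223 \theta^{4} e^{\frac{3 \theta}{2}} + 2223 \theta^{4} e^{\frac{3}{2}} e^{\frac{3 \theta}{2}} + 20 \theta^{4} e^{\frac{3}{2}} e^{3 \theta} - 3840 \theta^{3} e^{\frac{3 \theta}{2}} + 3840 \theta^{3} e^{\frac{3}{2}} e^{\frac{3 \theta}{2}} - 144 \theta^{3} e^{\frac{3}{2}} e^{3 \theta} - 15060 \theta^{2} e^{\frac{3 \theta}{2}} + 15060 \theta^{2} e^{\frac{3}{2}} e^{\frac{3 \theta}{2}} - 236 \theta^{2} e^{\frac{3}{2}} e^{3 \theta} - 13200 \theta e^{\frac{3 \theta}{2}} + 13200 \theta e^{\frac{3}{2}} e^{\frac{3 \theta}{2}} - 2560 \theta e^{\frac{3}{2}} e^{3 \theta} - 36300 e^{\frac{3 \theta}{2}} + 36300 e^{\frac{3}{2}} e^{\frac{3 \theta}{2}} - 1240 e^{\frac{3}{2}} e^{3 \theta}}{2 \theta^{8} e^{\frac{3}{2}} e^{3 \theta} + 8 \theta^{7} e^{\frac{3}{2}} e^{3 \theta} + 92 \theta^{6} e^{\frac{3}{2}} e^{3 \theta} + 248 \theta^{5} e^{\frac{3}{2}} e^{3 \theta} + 1482 \theta^{4} e^{\frac{3}{2}} e^{3 \theta} + 2560 \theta^{3} e^{\frac{3}{2}} e^{3 \theta} + 10040 \theta^{2} e^{\frac{3}{2}} e^{3 \theta} + 8800 \theta e^{\frac{3}{2}} e^{3 \theta} + 24200 e^{\frac{3}{2}} e^{3 \theta}} != 0.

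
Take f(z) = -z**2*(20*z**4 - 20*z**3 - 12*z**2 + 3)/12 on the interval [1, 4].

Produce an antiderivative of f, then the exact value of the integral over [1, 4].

Recover f(z) by differentiating a candidate F(z); any mismatch rules it out.
F(z) = -5*z**7/21 + 5*z**6/18 + z**5/5 - z**3/12 is an antiderivative of f.
Check: d/dz[-5*z**7/21 + 5*z**6/18 + z**5/5 - z**3/12] = -5*z**6/3 + 5*z**5/3 + z**4 - z**2/4, which equals f(z).
F(4) = -807568/315; F(1) = 197/1260.
Integral = F(4) - F(1) = -358941/140.

Antiderivative: F(z) = -5*z**7/21 + 5*z**6/18 + z**5/5 - z**3/12; value = -358941/140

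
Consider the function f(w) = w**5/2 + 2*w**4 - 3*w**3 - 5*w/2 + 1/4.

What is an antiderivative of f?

The integrand splits into summands that can be handled one at a time.
Check: d/dw[w**6/12 + 2*w**5/5 - 3*w**4/4 - 5*w**2/4 + w/4] = w**5/2 + 2*w**4 - 3*w**3 - 5*w/2 + 1/4 = f(w).

An antiderivative is F(w) = w**6/12 + 2*w**5/5 - 3*w**4/4 - 5*w**2/4 + w/4.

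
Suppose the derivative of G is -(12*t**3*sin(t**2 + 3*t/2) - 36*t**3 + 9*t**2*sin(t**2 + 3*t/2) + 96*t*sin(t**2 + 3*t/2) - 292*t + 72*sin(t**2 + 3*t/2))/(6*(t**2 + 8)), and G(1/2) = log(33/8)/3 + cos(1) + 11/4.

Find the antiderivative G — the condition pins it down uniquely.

Differentiate the proposed G(t) back; it has to land on the given G'(t).
A general antiderivative is 3*t**2 + log(t**2/2 + 4)/3 + cos(t**2 + 3*t/2) + C.
The condition gives C = log(33/8)/3 + cos(1) + 11/4 - (log(33/8)/3 + cos(1) + 3/4) = 2.
So G(t) = 3*t**2 + log(t**2/2 + 4)/3 + cos(t**2 + 3*t/2) + 2.
Check: d/dt[3*t**2 + log(t**2/2 + 4)/3 + cos(t**2 + 3*t/2) + 2] = (-12*t**3*sin(t**2 + 3*t/2) + 36*t**3 - 9*t**2*sin(t**2 + 3*t/2) - 96*t*sin(t**2 + 3*t/2) + 292*t - 72*sin(t**2 + 3*t/2))/(6*t**2 + 48), which equals G'(t).

G(t) = 3*t**2 + log(t**2/2 + 4)/3 + cos(t**2 + 3*t/2) + 2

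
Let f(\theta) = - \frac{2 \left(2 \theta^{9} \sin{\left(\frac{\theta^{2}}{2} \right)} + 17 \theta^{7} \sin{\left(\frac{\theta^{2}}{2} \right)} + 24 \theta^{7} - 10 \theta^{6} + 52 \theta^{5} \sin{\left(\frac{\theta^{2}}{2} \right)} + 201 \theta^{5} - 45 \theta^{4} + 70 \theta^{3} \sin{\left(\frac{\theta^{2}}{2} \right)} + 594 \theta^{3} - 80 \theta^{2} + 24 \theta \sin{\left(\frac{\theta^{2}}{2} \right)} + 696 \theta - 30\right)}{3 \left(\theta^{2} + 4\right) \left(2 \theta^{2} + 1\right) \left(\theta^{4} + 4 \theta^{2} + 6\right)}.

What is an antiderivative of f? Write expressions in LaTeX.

An antiderivative is F(\theta) = \frac{- 30 \log{\left(4 \theta^{2} + 2 \right)} + 3 \log{\left(\theta^{4} + 4 \theta^{2} + 6 \right)} + 4 \cos{\left(\frac{\theta^{2}}{2} \right)} + 10 \operatorname{atan}{\left(\frac{\theta}{2} \right)}}{6}.

Since d/d\theta undoes antidifferentiation here, F'(\theta) = f(\theta) is required of F(\theta).
Check: d/d\theta[\frac{- 30 \log{\left(4 \theta^{2} + 2 \right)} + 3 \log{\left(\theta^{4} + 4 \theta^{2} + 6 \right)} + 4 \cos{\left(\frac{\theta^{2}}{2} \right)} + 10 \operatorname{atan}{\left(\frac{\theta}{2} \right)}}{6}] = \frac{- 4 \theta^{9} \sin{\left(\frac{\theta^{2}}{2} \right)} - 34 \theta^{7} \sin{\left(\frac{\theta^{2}}{2} \right)} - 48 \theta^{7} + 20 \theta^{6} - 104 \theta^{5} \sin{\left(\frac{\theta^{2}}{2} \right)} - 402 \theta^{5} + 90 \theta^{4} - 140 \theta^{3} \sin{\left(\frac{\theta^{2}}{2} \right)} - 1188 \theta^{3} + 160 \theta^{2} - 48 \theta \sin{\left(\frac{\theta^{2}}{2} \right)} - 1392 \theta + 60}{6 \theta^{8} + 51 \theta^{6} + 156 \theta^{4} + 210 \theta^{2} + 72}, which equals f(\theta).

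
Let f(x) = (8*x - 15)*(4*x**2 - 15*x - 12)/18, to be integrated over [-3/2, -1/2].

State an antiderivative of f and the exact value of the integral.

Antiderivative: F(x) = 4*x**4/9 - 10*x**3/3 + 43*x**2/12 + 10*x; value = -92/9

f matches the chain-rule pattern g'(h)*h' with inner function h(x) = 2*x**2/3 - 5*x/2 - 2; substituting u = h(x) collapses the integral.
F(x) = 4*x**4/9 - 10*x**3/3 + 43*x**2/12 + 10*x is an antiderivative of f.
Check: d/dx[4*x**4/9 - 10*x**3/3 + 43*x**2/12 + 10*x] = 16*x**3/9 - 10*x**2 + 43*x/6 + 10, which equals f(x).
F(-1/2) = -527/144; F(-3/2) = 105/16.
Integral = F(-1/2) - F(-3/2) = -92/9.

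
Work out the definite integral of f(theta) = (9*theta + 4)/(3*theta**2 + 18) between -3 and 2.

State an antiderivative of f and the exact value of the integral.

Recover f(theta) by differentiating a candidate F(theta); any mismatch rules it out.
F(theta) = 3*log(theta**2 + 6)/2 + 2*sqrt(6)*atan(sqrt(6)*theta/6)/9 is an antiderivative of f.
Check: d/dtheta[3*log(theta**2 + 6)/2 + 2*sqrt(6)*atan(sqrt(6)*theta/6)/9] = (9*theta + 4)/(3*theta**2 + 18) = f(theta).
F(2) = 2*sqrt(6)*atan(sqrt(6)/3)/9 + 3*log(10)/2; F(-3) = -2*sqrt(6)*atan(sqrt(6)/2)/9 + 3*log(15)/2.
Integral = F(2) - F(-3) = -3*log(15)/2 + 2*sqrt(6)*atan(sqrt(6)/3)/9 + 2*sqrt(6)*atan(sqrt(6)/2)/9 + 3*log(10)/2.

Antiderivative: F(theta) = 3*log(theta**2 + 6)/2 + 2*sqrt(6)*atan(sqrt(6)*theta/6)/9; value = -3*log(15)/2 + 2*sqrt(6)*atan(sqrt(6)/3)/9 + 2*sqrt(6)*atan(sqrt(6)/2)/9 + 3*log(10)/2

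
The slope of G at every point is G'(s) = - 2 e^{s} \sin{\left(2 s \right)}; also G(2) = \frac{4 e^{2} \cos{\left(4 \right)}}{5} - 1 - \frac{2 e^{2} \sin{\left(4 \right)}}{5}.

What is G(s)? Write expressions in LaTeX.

Check a candidate G(s) by differentiating: d/ds[G] must match the given G'(s).
A general antiderivative is - \frac{2 e^{s} \sin{\left(2 s \right)}}{5} + \frac{4 e^{s} \cos{\left(2 s \right)}}{5} + C.
The condition gives C = \frac{4 e^{2} \cos{\left(4 \right)}}{5} - 1 - \frac{2 e^{2} \sin{\left(4 \right)}}{5} - (\frac{4 e^{2} \cos{\left(4 \right)}}{5} - \frac{2 e^{2} \sin{\left(4 \right)}}{5}) = -1.
So G(s) = - \frac{2 e^{s} \sin{\left(2 s \right)}}{5} + \frac{4 e^{s} \cos{\left(2 s \right)}}{5} - 1.
Check: d/ds[- \frac{2 e^{s} \sin{\left(2 s \right)}}{5} + \frac{4 e^{s} \cos{\left(2 s \right)}}{5} - 1] = - 2 e^{s} \sin{\left(2 s \right)} = G'(s).

G(s) = - \frac{2 e^{s} \sin{\left(2 s \right)}}{5} + \frac{4 e^{s} \cos{\left(2 s \right)}}{5} - 1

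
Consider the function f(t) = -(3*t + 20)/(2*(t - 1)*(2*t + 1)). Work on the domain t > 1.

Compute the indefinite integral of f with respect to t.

The denominator factors as 2*(t - 1)*(2*t + 1); partial fractions split f into directly integrable pieces: 37/(6*(2*t + 1)) - 23/(6*(t - 1)).
Check: d/dt[-23*log(t - 1)/6 + 37*log(t + 1/2)/12] = (-3*t - 20)/(4*t**2 - 2*t - 2), which equals f(t).

F(t) = -23*log(t - 1)/6 + 37*log(t + 1/2)/12 + C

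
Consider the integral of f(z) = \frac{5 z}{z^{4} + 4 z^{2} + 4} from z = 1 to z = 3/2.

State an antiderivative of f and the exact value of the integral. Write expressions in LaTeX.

Antiderivative: F(z) = - \frac{5}{4 \left(\frac{z^{2}}{2} + 1\right)}; value = \frac{25}{102}

The substitution u = \frac{z^{2}}{2} + 1 works: f is exactly (dF/du)*(du/dz) for that inner function.
F(z) = - \frac{5}{4 \left(\frac{z^{2}}{2} + 1\right)} is an antiderivative of f.
Check: d/dz[- \frac{5}{4 \left(\frac{z^{2}}{2} + 1\right)}] = \frac{5 z}{z^{4} + 4 z^{2} + 4} = f(z).
F(3/2) = - \frac{10}{17}; F(1) = - \frac{5}{6}.
Integral = F(3/2) - F(1) = \frac{25}{102}.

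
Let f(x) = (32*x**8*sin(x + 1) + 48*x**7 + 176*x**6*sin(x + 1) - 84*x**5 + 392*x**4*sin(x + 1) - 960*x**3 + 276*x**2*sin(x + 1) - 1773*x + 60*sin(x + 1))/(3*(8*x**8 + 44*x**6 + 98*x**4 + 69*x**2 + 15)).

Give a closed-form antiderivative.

An antiderivative F(x) passes only if d/dx[F] lands on f(x) exactly.
Check: d/dx[log(x**4/3 + 3*x**2/2 + 5/2)/2 - 4*cos(x + 1)/3 + 5/(x**2 + 1/2)] = (32*x**8*sin(x + 1) + 48*x**7 + 176*x**6*sin(x + 1) - 84*x**5 + 392*x**4*sin(x + 1) - 960*x**3 + 276*x**2*sin(x + 1) - 1773*x + 60*sin(x + 1))/(24*x**8 + 132*x**6 + 294*x**4 + 207*x**2 + 45), which equals f(x).

An antiderivative is F(x) = log(x**4/3 + 3*x**2/2 + 5/2)/2 - 4*cos(x + 1)/3 + 5/(x**2 + 1/2).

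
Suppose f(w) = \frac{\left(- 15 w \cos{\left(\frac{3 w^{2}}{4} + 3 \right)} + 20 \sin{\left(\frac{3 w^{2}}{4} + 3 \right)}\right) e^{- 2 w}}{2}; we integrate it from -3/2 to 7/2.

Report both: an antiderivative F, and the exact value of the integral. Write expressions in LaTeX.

Antiderivative: F(w) = - 5 e^{- 2 w} \sin{\left(\frac{3 w^{2}}{4} + 3 \right)}; value = 5 e^{3} \sin{\left(\frac{75}{16} \right)} - \frac{5 \sin{\left(\frac{195}{16} \right)}}{e^{7}}

Recognize the product-rule pattern: f = u'v + uv' with u = - 5 e^{- 2 w}, v = \sin{\left(\frac{3 w^{2}}{4} + 3 \right)}, so integration by parts undoes it.
F(w) = - 5 e^{- 2 w} \sin{\left(\frac{3 w^{2}}{4} + 3 \right)} is an antiderivative of f.
Check: d/dw[- 5 e^{- 2 w} \sin{\left(\frac{3 w^{2}}{4} + 3 \right)}] = \frac{\left(- 15 w \cos{\left(\frac{3 w^{2}}{4} + 3 \right)} + 20 \sin{\left(\frac{3 w^{2}}{4} + 3 \right)}\right) e^{- 2 w}}{2} = f(w).
F(7/2) = - \frac{5 \sin{\left(\frac{195}{16} \right)}}{e^{7}}; F(-3/2) = - 5 e^{3} \sin{\left(\frac{75}{16} \right)}.
Integral = F(7/2) - F(-3/2) = 5 e^{3} \sin{\left(\frac{75}{16} \right)} - \frac{5 \sin{\left(\frac{195}{16} \right)}}{e^{7}}.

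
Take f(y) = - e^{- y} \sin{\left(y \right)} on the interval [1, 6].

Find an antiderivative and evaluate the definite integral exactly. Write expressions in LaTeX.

An antiderivative F(y) passes only if d/dy[F] lands on f(y) exactly.
F(y) = \frac{e^{- y} \sin{\left(y \right)}}{2} + \frac{e^{- y} \cos{\left(y \right)}}{2} is an antiderivative of f.
Check: d/dy[\frac{e^{- y} \sin{\left(y \right)}}{2} + \frac{e^{- y} \cos{\left(y \right)}}{2}] = - e^{- y} \sin{\left(y \right)} = f(y).
F(6) = \frac{\sin{\left(6 \right)}}{2 e^{6}} + \frac{\cos{\left(6 \right)}}{2 e^{6}}; F(1) = \frac{\cos{\left(1 \right)}}{2 e} + \frac{\sin{\left(1 \right)}}{2 e}.
Integral = F(6) - F(1) = - \frac{\sin{\left(1 \right)}}{2 e} - \frac{\cos{\left(1 \right)}}{2 e} + \frac{\sin{\left(6 \right)}}{2 e^{6}} + \frac{\cos{\left(6 \right)}}{2 e^{6}}.

Antiderivative: F(y) = \frac{e^{- y} \sin{\left(y \right)}}{2} + \frac{e^{- y} \cos{\left(y \right)}}{2}; value = - \frac{\sin{\left(1 \right)}}{2 e} - \frac{\cos{\left(1 \right)}}{2 e} + \frac{\sin{\left(6 \right)}}{2 e^{6}} + \frac{\cos{\left(6 \right)}}{2 e^{6}}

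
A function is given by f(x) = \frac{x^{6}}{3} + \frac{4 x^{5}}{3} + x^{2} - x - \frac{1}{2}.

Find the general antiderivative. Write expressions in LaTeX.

The integrand splits into summands that can be handled one at a time.
Check: d/dx[\frac{x \left(6 x^{6} + 28 x^{5} + 42 x^{2} - 63 x - 63\right)}{126}] = \frac{x^{6}}{3} + \frac{4 x^{5}}{3} + x^{2} - x - \frac{1}{2} = f(x).

F(x) = \frac{x \left(6 x^{6} + 28 x^{5} + 42 x^{2} - 63 x - 63\right)}{126} + C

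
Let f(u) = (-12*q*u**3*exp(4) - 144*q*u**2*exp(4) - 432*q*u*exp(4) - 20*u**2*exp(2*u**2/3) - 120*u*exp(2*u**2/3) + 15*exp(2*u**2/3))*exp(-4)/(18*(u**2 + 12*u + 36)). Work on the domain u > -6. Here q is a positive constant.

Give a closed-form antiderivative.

Differentiate the proposed F(u) back; it has to land on f(u) exactly.
Check: d/du[(-2*q*u**3 - 12*q*u**2 - 5*exp(-4)*exp(2*u**2/3))/(6*u + 36)] = (-12*q*u**3*exp(4) - 144*q*u**2*exp(4) - 432*q*u*exp(4) - 20*u**2*exp(2*u**2/3) - 120*u*exp(2*u**2/3) + 15*exp(2*u**2/3))/(18*u**2*exp(4) + 216*u*exp(4) + 648*exp(4)), which equals f(u).

An antiderivative is F(u) = (-2*q*u**3 - 12*q*u**2 - 5*exp(-4)*exp(2*u**2/3))/(6*u + 36).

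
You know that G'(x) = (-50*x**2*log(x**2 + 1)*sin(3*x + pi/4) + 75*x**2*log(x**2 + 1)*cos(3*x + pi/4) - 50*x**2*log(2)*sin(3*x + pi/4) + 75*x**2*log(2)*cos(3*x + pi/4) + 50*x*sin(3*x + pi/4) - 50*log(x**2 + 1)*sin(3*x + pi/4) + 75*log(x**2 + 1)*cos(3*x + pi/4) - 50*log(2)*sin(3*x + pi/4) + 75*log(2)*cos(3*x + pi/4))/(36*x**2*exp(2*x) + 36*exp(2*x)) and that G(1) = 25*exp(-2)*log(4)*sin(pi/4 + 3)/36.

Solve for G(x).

For G(x) to be correct, d/dx[G] must agree with the stated G'(x) identically.
A general antiderivative is 25*exp(-2*x)*log(2*x**2 + 2)*sin(3*x + pi/4)/36 + C.
The condition gives C = 25*exp(-2)*log(4)*sin(pi/4 + 3)/36 - (25*exp(-2)*log(4)*sin(pi/4 + 3)/36) = 0.
So G(x) = 25*exp(-2*x)*log(2*x**2 + 2)*sin(3*x + pi/4)/36.
Check: d/dx[25*exp(-2*x)*log(2*x**2 + 2)*sin(3*x + pi/4)/36] = (-50*x**2*log(x**2 + 1)*sin(3*x + pi/4) + 75*x**2*log(x**2 + 1)*cos(3*x + pi/4) - 50*x**2*log(2)*sin(3*x + pi/4) + 75*x**2*log(2)*cos(3*x + pi/4) + 50*x*sin(3*x + pi/4) - 50*log(x**2 + 1)*sin(3*x + pi/4) + 75*log(x**2 + 1)*cos(3*x + pi/4) - 50*log(2)*sin(3*x + pi/4) + 75*log(2)*cos(3*x + pi/4))/(36*x**2*exp(2*x) + 36*exp(2*x)) = G'(x).

G(x) = 25*exp(-2*x)*log(2*x**2 + 2)*sin(3*x + pi/4)/36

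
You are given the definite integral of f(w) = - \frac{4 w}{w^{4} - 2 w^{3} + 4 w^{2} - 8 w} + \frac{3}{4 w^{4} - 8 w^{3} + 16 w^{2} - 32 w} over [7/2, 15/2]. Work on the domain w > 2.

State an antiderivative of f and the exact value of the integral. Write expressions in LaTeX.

Antiderivative: F(w) = - \frac{3 \log{\left(w \right)}}{32} - \frac{29 \log{\left(w - 2 \right)}}{64} + \frac{35 \log{\left(w^{2} + 4 \right)}}{128} + \frac{29 \operatorname{atan}{\left(\frac{w}{2} \right)}}{64}; value = - \frac{29 \log{\left(\frac{11}{2} \right)}}{64} - \frac{35 \log{\left(\frac{65}{4} \right)}}{128} - \frac{29 \operatorname{atan}{\left(\frac{7}{4} \right)}}{64} - \frac{3 \log{\left(\frac{15}{2} \right)}}{32} + \frac{3 \log{\left(\frac{7}{2} \right)}}{32} + \frac{29 \log{\left(\frac{3}{2} \right)}}{64} + \frac{29 \operatorname{atan}{\left(\frac{15}{4} \right)}}{64} + \frac{35 \log{\left(\frac{241}{4} \right)}}{128}

The denominator factors as 4 w \left(w - 2\right) \left(w^{2} + 4\right); partial fractions split f into directly integrable pieces: \frac{35 w + 58}{64 \left(w^{2} + 4\right)} - \frac{29}{64 \left(w - 2\right)} - \frac{3}{32 w}.
F(w) = - \frac{3 \log{\left(w \right)}}{32} - \frac{29 \log{\left(w - 2 \right)}}{64} + \frac{35 \log{\left(w^{2} + 4 \right)}}{128} + \frac{29 \operatorname{atan}{\left(\frac{w}{2} \right)}}{64} is an antiderivative of f.
Check: d/dw[- \frac{3 \log{\left(w \right)}}{32} - \frac{29 \log{\left(w - 2 \right)}}{64} + \frac{35 \log{\left(w^{2} + 4 \right)}}{128} + \frac{29 \operatorname{atan}{\left(\frac{w}{2} \right)}}{64}] = \frac{3 - 16 w}{4 w^{4} - 8 w^{3} + 16 w^{2} - 32 w}, which equals f(w).
F(15/2) = - \frac{29 \log{\left(\frac{11}{2} \right)}}{64} - \frac{3 \log{\left(\frac{15}{2} \right)}}{32} + \frac{29 \operatorname{atan}{\left(\frac{15}{4} \right)}}{64} + \frac{35 \log{\left(\frac{241}{4} \right)}}{128}; F(7/2) = - \frac{29 \log{\left(\frac{3}{2} \right)}}{64} - \frac{3 \log{\left(\frac{7}{2} \right)}}{32} + \frac{29 \operatorname{atan}{\left(\frac{7}{4} \right)}}{64} + \frac{35 \log{\left(\frac{65}{4} \right)}}{128}.
Integral = F(15/2) - F(7/2) = - \frac{29 \log{\left(\frac{11}{2} \right)}}{64} - \frac{35 \log{\left(\frac{65}{4} \right)}}{128} - \frac{29 \operatorname{atan}{\left(\frac{7}{4} \right)}}{64} - \frac{3 \log{\left(\frac{15}{2} \right)}}{32} + \frac{3 \log{\left(\frac{7}{2} \right)}}{32} + \frac{29 \log{\left(\frac{3}{2} \right)}}{64} + \frac{29 \operatorname{atan}{\left(\frac{15}{4} \right)}}{64} + \frac{35 \log{\left(\frac{241}{4} \right)}}{128}.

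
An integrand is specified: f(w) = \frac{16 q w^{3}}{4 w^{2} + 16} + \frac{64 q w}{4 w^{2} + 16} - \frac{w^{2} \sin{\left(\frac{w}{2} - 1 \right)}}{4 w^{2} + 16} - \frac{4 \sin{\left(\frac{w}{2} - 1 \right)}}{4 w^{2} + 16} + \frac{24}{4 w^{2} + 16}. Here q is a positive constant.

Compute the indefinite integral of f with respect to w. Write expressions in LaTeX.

Integrate term by term and add the pieces.
Check: d/dw[2 q w^{2} + \frac{\cos{\left(\frac{w}{2} - 1 \right)}}{2} + 3 \operatorname{atan}{\left(\frac{w}{2} \right)}] = \frac{16 q w^{3} + 64 q w - w^{2} \sin{\left(\frac{w}{2} - 1 \right)} - 4 \sin{\left(\frac{w}{2} - 1 \right)} + 24}{4 w^{2} + 16}, which equals f(w).

F(w) = 2 q w^{2} + \frac{\cos{\left(\frac{w}{2} - 1 \right)}}{2} + 3 \operatorname{atan}{\left(\frac{w}{2} \right)} + C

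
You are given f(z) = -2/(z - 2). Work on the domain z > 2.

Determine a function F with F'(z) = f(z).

For F(z) to be correct the identity F'(z) - f(z) = 0 must hold.
Check: d/dz[-2*log(z - 2)] = -2/(z - 2) = f(z).

An antiderivative is F(z) = -2*log(z - 2).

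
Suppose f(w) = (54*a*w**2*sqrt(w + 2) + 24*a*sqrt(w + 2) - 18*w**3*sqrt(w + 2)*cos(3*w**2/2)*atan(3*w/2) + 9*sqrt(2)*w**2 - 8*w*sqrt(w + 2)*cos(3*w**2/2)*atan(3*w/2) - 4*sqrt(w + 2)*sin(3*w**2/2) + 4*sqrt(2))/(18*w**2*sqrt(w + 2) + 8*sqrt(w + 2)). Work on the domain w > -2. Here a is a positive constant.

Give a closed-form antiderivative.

A first test for any F(w): its w-derivative must equal f(w) identically.
Check: d/dw[3*a*w + sqrt(2)*sqrt(w + 2) - sin(3*w**2/2)*atan(3*w/2)/3] = (54*a*w**2*sqrt(w + 2) + 24*a*sqrt(w + 2) - 18*w**3*sqrt(w + 2)*cos(3*w**2/2)*atan(3*w/2) + 9*sqrt(2)*w**2 - 8*w*sqrt(w + 2)*cos(3*w**2/2)*atan(3*w/2) - 4*sqrt(w + 2)*sin(3*w**2/2) + 4*sqrt(2))/(18*w**2*sqrt(w + 2) + 8*sqrt(w + 2)) = f(w).

An antiderivative is F(w) = 3*a*w + sqrt(2)*sqrt(w + 2) - sin(3*w**2/2)*atan(3*w/2)/3.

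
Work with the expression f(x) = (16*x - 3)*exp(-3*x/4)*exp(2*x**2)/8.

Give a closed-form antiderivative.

An antiderivative is F(x) = exp(-3*x/4)*exp(2*x**2)/2.

The substitution u = 2*x**2 - 3*x/4 works: f is exactly (dF/du)*(du/dx) for that inner function.
Check: d/dx[exp(-3*x/4)*exp(2*x**2)/2] = (16*x*exp(2*x**2) - 3*exp(2*x**2))*exp(-3*x/4)/8, which equals f(x).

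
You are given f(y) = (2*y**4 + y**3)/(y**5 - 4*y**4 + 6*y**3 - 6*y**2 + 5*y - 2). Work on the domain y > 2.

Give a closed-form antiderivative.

The denominator factors as (y - 2)*(y - 1)**2*(y**2 + 1); partial fractions split f into directly integrable pieces: -y/(2*(y**2 + 1)) - 11/(2*(y - 1)) - 3/(2*(y - 1)**2) + 8/(y - 2).
Check: d/dy[8*log(y - 2) - 11*log(y - 1)/2 - log(y**2 + 1)/4 + 3/(2*y - 2)] = (2*y**4 + y**3)/(y**5 - 4*y**4 + 6*y**3 - 6*y**2 + 5*y - 2) = f(y).

An antiderivative is F(y) = 8*log(y - 2) - 11*log(y - 1)/2 - log(y**2 + 1)/4 + 3/(2*y - 2).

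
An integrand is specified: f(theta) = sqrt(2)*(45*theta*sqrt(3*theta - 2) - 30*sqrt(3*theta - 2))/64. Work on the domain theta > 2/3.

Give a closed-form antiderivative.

Since d/dtheta undoes antidifferentiation here, F'(theta) = f(theta) is required of F(theta).
Check: d/dtheta[sqrt(2)*(9*theta**2*sqrt(3*theta - 2) - 12*theta*sqrt(3*theta - 2) + 4*sqrt(3*theta - 2))/32] = (135*sqrt(2)*theta**2 - 180*sqrt(2)*theta + 60*sqrt(2))/(64*sqrt(3*theta - 2)), which equals f(theta).

An antiderivative is F(theta) = sqrt(2)*(9*theta**2*sqrt(3*theta - 2) - 12*theta*sqrt(3*theta - 2) + 4*sqrt(3*theta - 2))/32.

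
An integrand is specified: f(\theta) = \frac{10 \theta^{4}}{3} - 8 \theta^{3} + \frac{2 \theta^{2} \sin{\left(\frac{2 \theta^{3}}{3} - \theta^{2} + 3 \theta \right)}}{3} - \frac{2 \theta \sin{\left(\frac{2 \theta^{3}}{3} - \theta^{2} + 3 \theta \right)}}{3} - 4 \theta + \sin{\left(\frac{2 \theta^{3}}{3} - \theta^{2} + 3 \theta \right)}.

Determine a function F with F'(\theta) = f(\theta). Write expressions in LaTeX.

Integrate term by term and add the pieces.
Check: d/d\theta[\frac{2 \theta^{5}}{3} - 2 \theta^{4} - 2 \theta^{2} - \frac{\cos{\left(\frac{2 \theta^{3}}{3} - \theta^{2} + 3 \theta \right)}}{3}] = \frac{10 \theta^{4}}{3} - 8 \theta^{3} + \frac{2 \theta^{2} \sin{\left(\frac{2 \theta^{3}}{3} - \theta^{2} + 3 \theta \right)}}{3} - \frac{2 \theta \sin{\left(\frac{2 \theta^{3}}{3} - \theta^{2} + 3 \theta \right)}}{3} - 4 \theta + \sin{\left(\frac{2 \theta^{3}}{3} - \theta^{2} + 3 \theta \right)} = f(\theta).

An antiderivative is F(\theta) = \frac{2 \theta^{5}}{3} - 2 \theta^{4} - 2 \theta^{2} - \frac{\cos{\left(\frac{2 \theta^{3}}{3} - \theta^{2} + 3 \theta \right)}}{3}.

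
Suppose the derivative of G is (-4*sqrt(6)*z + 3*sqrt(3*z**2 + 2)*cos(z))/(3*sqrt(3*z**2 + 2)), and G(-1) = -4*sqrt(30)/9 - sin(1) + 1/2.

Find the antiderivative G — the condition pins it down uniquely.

Check a candidate G(z) by differentiating: d/dz[G] must match the given G'(z).
A general antiderivative is -4*sqrt(2*z**2 + 4/3)/3 + sin(z) + C.
The condition gives C = -4*sqrt(30)/9 - sin(1) + 1/2 - (-4*sqrt(30)/9 - sin(1)) = 1/2.
So G(z) = sqrt(3)*(-8*sqrt(2)*sqrt(3*z**2 + 2) + 6*sqrt(3)*sin(z) + 3*sqrt(3))/18.
Check: d/dz[sqrt(3)*(-8*sqrt(2)*sqrt(3*z**2 + 2) + 6*sqrt(3)*sin(z) + 3*sqrt(3))/18] = (-4*sqrt(6)*z + 3*sqrt(3*z**2 + 2)*cos(z))/(3*sqrt(3*z**2 + 2)) = G'(z).

G(z) = sqrt(3)*(-8*sqrt(2)*sqrt(3*z**2 + 2) + 6*sqrt(3)*sin(z) + 3*sqrt(3))/18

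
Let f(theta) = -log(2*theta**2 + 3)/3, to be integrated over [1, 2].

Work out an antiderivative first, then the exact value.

Antiderivative: F(theta) = -theta*log(2*theta**2 + 3)/3 + 2*theta/3 - sqrt(6)*atan(sqrt(6)*theta/3)/3; value = -2*log(11)/3 - sqrt(6)*atan(2*sqrt(6)/3)/3 + log(5)/3 + sqrt(6)*atan(sqrt(6)/3)/3 + 2/3

Recover f(theta) by differentiating a candidate F(theta); any mismatch rules it out.
F(theta) = -theta*log(2*theta**2 + 3)/3 + 2*theta/3 - sqrt(6)*atan(sqrt(6)*theta/3)/3 is an antiderivative of f.
Check: d/dtheta[-theta*log(2*theta**2 + 3)/3 + 2*theta/3 - sqrt(6)*atan(sqrt(6)*theta/3)/3] = -log(2*theta**2 + 3)/3 = f(theta).
F(2) = -2*log(11)/3 - sqrt(6)*atan(2*sqrt(6)/3)/3 + 4/3; F(1) = -sqrt(6)*atan(sqrt(6)/3)/3 - log(5)/3 + 2/3.
Integral = F(2) - F(1) = -2*log(11)/3 - sqrt(6)*atan(2*sqrt(6)/3)/3 + log(5)/3 + sqrt(6)*atan(sqrt(6)/3)/3 + 2/3.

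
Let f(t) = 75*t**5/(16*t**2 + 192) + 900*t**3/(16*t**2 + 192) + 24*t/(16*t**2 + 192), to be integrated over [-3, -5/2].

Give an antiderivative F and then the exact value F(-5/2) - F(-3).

Antiderivative: F(t) = 3*(25*t**4 + 16*log(t**2/2 + 6))/64; value = -50325/1024 - 3*log(21/2)/4 + 3*log(73/8)/4

The integrand splits into summands that can be handled one at a time.
F(t) = 3*(25*t**4 + 16*log(t**2/2 + 6))/64 is an antiderivative of f.
Check: d/dt[3*(25*t**4 + 16*log(t**2/2 + 6))/64] = (75*t**5 + 900*t**3 + 24*t)/(16*t**2 + 192), which equals f(t).
F(-5/2) = 3*log(73/8)/4 + 46875/1024; F(-3) = 3*log(21/2)/4 + 6075/64.
Integral = F(-5/2) - F(-3) = -50325/1024 - 3*log(21/2)/4 + 3*log(73/8)/4.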